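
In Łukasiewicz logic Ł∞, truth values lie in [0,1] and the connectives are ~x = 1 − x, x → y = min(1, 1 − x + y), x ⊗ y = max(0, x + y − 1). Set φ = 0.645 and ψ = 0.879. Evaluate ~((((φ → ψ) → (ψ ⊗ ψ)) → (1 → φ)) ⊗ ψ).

0.234

φ → ψ = min(1, 1 − 0.645 + 0.879) = min(1, 1.234) = 1.000
ψ ⊗ ψ = max(0, 0.879 + 0.879 − 1) = max(0, 0.758) = 0.758
(φ → ψ) → (ψ ⊗ ψ) = min(1, 1 − 1.000 + 0.758) = min(1, 0.758) = 0.758
1 → φ = min(1, 1 − 1.000 + 0.645) = min(1, 0.645) = 0.645
((φ → ψ) → (ψ ⊗ ψ)) → (1 → φ) = min(1, 1 − 0.758 + 0.645) = min(1, 0.887) = 0.887
(((φ → ψ) → (ψ ⊗ ψ)) → (1 → φ)) ⊗ ψ = max(0, 0.887 + 0.879 − 1) = max(0, 0.766) = 0.766
~((((φ → ψ) → (ψ ⊗ ψ)) → (1 → φ)) ⊗ ψ) = 1 − 0.766 = 0.234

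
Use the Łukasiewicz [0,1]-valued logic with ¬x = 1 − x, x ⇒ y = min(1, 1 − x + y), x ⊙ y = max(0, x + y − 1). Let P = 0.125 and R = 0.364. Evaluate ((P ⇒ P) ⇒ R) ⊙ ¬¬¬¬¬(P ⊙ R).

P ⇒ P = min(1, 1 − 0.125 + 0.125) = min(1, 1.000) = 1.000
(P ⇒ P) ⇒ R = min(1, 1 − 1.000 + 0.364) = min(1, 0.364) = 0.364
P ⊙ R = max(0, 0.125 + 0.364 − 1) = max(0, -0.511) = 0.000
¬(P ⊙ R) = 1 − 0.000 = 1.000
¬¬(P ⊙ R) = 1 − 1.000 = 0.000
¬¬¬(P ⊙ R) = 1 − 0.000 = 1.000
¬¬¬¬(P ⊙ R) = 1 − 1.000 = 0.000
¬¬¬¬¬(P ⊙ R) = 1 − 0.000 = 1.000
((P ⇒ P) ⇒ R) ⊙ ¬¬¬¬¬(P ⊙ R) = max(0, 0.364 + 1.000 − 1) = max(0, 0.364) = 0.364

0.364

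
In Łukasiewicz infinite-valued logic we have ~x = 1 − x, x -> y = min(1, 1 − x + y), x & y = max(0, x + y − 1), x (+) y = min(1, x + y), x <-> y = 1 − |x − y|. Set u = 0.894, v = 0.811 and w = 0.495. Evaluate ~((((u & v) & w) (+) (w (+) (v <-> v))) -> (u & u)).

u & v = max(0, 0.894 + 0.811 − 1) = max(0, 0.705) = 0.705
(u & v) & w = max(0, 0.705 + 0.495 − 1) = max(0, 0.200) = 0.200
v <-> v = 1 − |0.811 − 0.811| = 1 − 0.000 = 1.000
w (+) (v <-> v) = min(1, 0.495 + 1.000) = min(1, 1.495) = 1.000
((u & v) & w) (+) (w (+) (v <-> v)) = min(1, 0.200 + 1.000) = min(1, 1.200) = 1.000
u & u = max(0, 0.894 + 0.894 − 1) = max(0, 0.788) = 0.788
(((u & v) & w) (+) (w (+) (v <-> v))) -> (u & u) = min(1, 1 − 1.000 + 0.788) = min(1, 0.788) = 0.788
~((((u & v) & w) (+) (w (+) (v <-> v))) -> (u & u)) = 1 − 0.788 = 0.212

0.212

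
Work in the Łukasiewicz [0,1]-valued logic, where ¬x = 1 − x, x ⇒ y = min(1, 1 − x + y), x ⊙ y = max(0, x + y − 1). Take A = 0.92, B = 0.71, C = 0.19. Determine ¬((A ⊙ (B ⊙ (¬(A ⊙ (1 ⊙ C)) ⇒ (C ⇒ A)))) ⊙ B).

1 ⊙ C = max(0, 1.00 + 0.19 − 1) = max(0, 0.19) = 0.19
A ⊙ (1 ⊙ C) = max(0, 0.92 + 0.19 − 1) = max(0, 0.11) = 0.11
¬(A ⊙ (1 ⊙ C)) = 1 − 0.11 = 0.89
C ⇒ A = min(1, 1 − 0.19 + 0.92) = min(1, 1.73) = 1.00
¬(A ⊙ (1 ⊙ C)) ⇒ (C ⇒ A) = min(1, 1 − 0.89 + 1.00) = min(1, 1.11) = 1.00
B ⊙ (¬(A ⊙ (1 ⊙ C)) ⇒ (C ⇒ A)) = max(0, 0.71 + 1.00 − 1) = max(0, 0.71) = 0.71
A ⊙ (B ⊙ (¬(A ⊙ (1 ⊙ C)) ⇒ (C ⇒ A))) = max(0, 0.92 + 0.71 − 1) = max(0, 0.63) = 0.63
(A ⊙ (B ⊙ (¬(A ⊙ (1 ⊙ C)) ⇒ (C ⇒ A)))) ⊙ B = max(0, 0.63 + 0.71 − 1) = max(0, 0.34) = 0.34
¬((A ⊙ (B ⊙ (¬(A ⊙ (1 ⊙ C)) ⇒ (C ⇒ A)))) ⊙ B) = 1 − 0.34 = 0.66

0.66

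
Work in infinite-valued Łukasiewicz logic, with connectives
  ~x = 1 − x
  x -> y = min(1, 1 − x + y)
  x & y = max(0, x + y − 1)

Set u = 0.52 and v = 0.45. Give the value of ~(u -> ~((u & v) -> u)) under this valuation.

0.52

u & v = max(0, 0.52 + 0.45 − 1) = max(0, -0.03) = 0.00
(u & v) -> u = min(1, 1 − 0.00 + 0.52) = min(1, 1.52) = 1.00
~((u & v) -> u) = 1 − 1.00 = 0.00
u -> ~((u & v) -> u) = min(1, 1 − 0.52 + 0.00) = min(1, 0.48) = 0.48
~(u -> ~((u & v) -> u)) = 1 − 0.48 = 0.52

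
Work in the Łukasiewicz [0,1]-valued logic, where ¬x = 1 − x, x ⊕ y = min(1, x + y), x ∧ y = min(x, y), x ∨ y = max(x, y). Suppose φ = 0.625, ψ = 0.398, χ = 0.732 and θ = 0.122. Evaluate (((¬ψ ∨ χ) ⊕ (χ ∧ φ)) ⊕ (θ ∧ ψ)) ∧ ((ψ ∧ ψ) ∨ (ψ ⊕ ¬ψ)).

1.000

¬ψ = 1 − 0.398 = 0.602
¬ψ ∨ χ = max(0.602, 0.732) = 0.732
χ ∧ φ = min(0.732, 0.625) = 0.625
(¬ψ ∨ χ) ⊕ (χ ∧ φ) = min(1, 0.732 + 0.625) = min(1, 1.357) = 1.000
θ ∧ ψ = min(0.122, 0.398) = 0.122
((¬ψ ∨ χ) ⊕ (χ ∧ φ)) ⊕ (θ ∧ ψ) = min(1, 1.000 + 0.122) = min(1, 1.122) = 1.000
ψ ∧ ψ = min(0.398, 0.398) = 0.398
ψ ⊕ ¬ψ = min(1, 0.398 + 0.602) = min(1, 1.000) = 1.000
(ψ ∧ ψ) ∨ (ψ ⊕ ¬ψ) = max(0.398, 1.000) = 1.000
(((¬ψ ∨ χ) ⊕ (χ ∧ φ)) ⊕ (θ ∧ ψ)) ∧ ((ψ ∧ ψ) ∨ (ψ ⊕ ¬ψ)) = min(1.000, 1.000) = 1.000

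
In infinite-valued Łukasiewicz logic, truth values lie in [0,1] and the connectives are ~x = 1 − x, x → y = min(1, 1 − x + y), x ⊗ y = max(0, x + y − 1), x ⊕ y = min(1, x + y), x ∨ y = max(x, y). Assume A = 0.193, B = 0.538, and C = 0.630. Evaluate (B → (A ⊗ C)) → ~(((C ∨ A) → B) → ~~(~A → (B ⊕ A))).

0.538

A ⊗ C = max(0, 0.193 + 0.630 − 1) = max(0, -0.177) = 0.000
B → (A ⊗ C) = min(1, 1 − 0.538 + 0.000) = min(1, 0.462) = 0.462
C ∨ A = max(0.630, 0.193) = 0.630
(C ∨ A) → B = min(1, 1 − 0.630 + 0.538) = min(1, 0.908) = 0.908
~A = 1 − 0.193 = 0.807
B ⊕ A = min(1, 0.538 + 0.193) = min(1, 0.731) = 0.731
~A → (B ⊕ A) = min(1, 1 − 0.807 + 0.731) = min(1, 0.924) = 0.924
~(~A → (B ⊕ A)) = 1 − 0.924 = 0.076
~~(~A → (B ⊕ A)) = 1 − 0.076 = 0.924
((C ∨ A) → B) → ~~(~A → (B ⊕ A)) = min(1, 1 − 0.908 + 0.924) = min(1, 1.016) = 1.000
~(((C ∨ A) → B) → ~~(~A → (B ⊕ A))) = 1 − 1.000 = 0.000
(B → (A ⊗ C)) → ~(((C ∨ A) → B) → ~~(~A → (B ⊕ A))) = min(1, 1 − 0.462 + 0.000) = min(1, 0.538) = 0.538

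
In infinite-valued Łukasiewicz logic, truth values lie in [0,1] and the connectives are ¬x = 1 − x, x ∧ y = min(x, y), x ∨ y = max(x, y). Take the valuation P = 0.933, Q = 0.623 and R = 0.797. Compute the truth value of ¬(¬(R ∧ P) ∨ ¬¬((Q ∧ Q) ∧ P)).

0.377

R ∧ P = min(0.797, 0.933) = 0.797
¬(R ∧ P) = 1 − 0.797 = 0.203
Q ∧ Q = min(0.623, 0.623) = 0.623
(Q ∧ Q) ∧ P = min(0.623, 0.933) = 0.623
¬((Q ∧ Q) ∧ P) = 1 − 0.623 = 0.377
¬¬((Q ∧ Q) ∧ P) = 1 − 0.377 = 0.623
¬(R ∧ P) ∨ ¬¬((Q ∧ Q) ∧ P) = max(0.203, 0.623) = 0.623
¬(¬(R ∧ P) ∨ ¬¬((Q ∧ Q) ∧ P)) = 1 − 0.623 = 0.377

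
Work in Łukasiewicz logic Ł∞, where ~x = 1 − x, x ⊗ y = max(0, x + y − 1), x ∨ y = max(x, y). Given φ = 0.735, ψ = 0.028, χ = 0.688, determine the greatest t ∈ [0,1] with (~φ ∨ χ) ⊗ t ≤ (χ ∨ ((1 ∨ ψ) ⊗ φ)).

~φ = 1 − 0.735 = 0.265
~φ ∨ χ = max(0.265, 0.688) = 0.688
So the left factor is ~φ ∨ χ = 0.688.
1 ∨ ψ = max(1.000, 0.028) = 1.000
(1 ∨ ψ) ⊗ φ = max(0, 1.000 + 0.735 − 1) = max(0, 0.735) = 0.735
χ ∨ ((1 ∨ ψ) ⊗ φ) = max(0.688, 0.735) = 0.735
So the right-hand bound is χ ∨ ((1 ∨ ψ) ⊗ φ) = 0.735.
The residuum of the Łukasiewicz t-norm gives the supremum: min(1, 1 − 0.688 + 0.735).
1 − 0.688 + 0.735 = 1.047, so t = min(1, 1.047) = 1.000.
Check: 0.688 ⊗ 1.000 = max(0, 0.688) = 0.688 ≤ 0.735.

1.000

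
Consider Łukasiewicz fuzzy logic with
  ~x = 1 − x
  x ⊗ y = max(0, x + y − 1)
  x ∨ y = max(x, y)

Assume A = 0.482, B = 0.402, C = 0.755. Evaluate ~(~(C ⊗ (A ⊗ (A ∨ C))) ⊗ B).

A ∨ C = max(0.482, 0.755) = 0.755
A ⊗ (A ∨ C) = max(0, 0.482 + 0.755 − 1) = max(0, 0.237) = 0.237
C ⊗ (A ⊗ (A ∨ C)) = max(0, 0.755 + 0.237 − 1) = max(0, -0.008) = 0.000
~(C ⊗ (A ⊗ (A ∨ C))) = 1 − 0.000 = 1.000
~(C ⊗ (A ⊗ (A ∨ C))) ⊗ B = max(0, 1.000 + 0.402 − 1) = max(0, 0.402) = 0.402
~(~(C ⊗ (A ⊗ (A ∨ C))) ⊗ B) = 1 − 0.402 = 0.598

0.598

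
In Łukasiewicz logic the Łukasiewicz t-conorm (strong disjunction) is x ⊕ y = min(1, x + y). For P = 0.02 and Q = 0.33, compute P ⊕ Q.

0.35

P ⊕ Q = min(1, 0.02 + 0.33) = min(1, 0.35) = 0.35
For comparison, the Gödel t-conorm max(x, y) would give 0.33.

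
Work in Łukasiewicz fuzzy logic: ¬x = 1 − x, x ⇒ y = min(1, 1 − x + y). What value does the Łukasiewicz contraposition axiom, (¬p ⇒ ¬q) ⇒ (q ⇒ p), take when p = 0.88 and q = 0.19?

¬p = 1 − 0.88 = 0.12
¬q = 1 − 0.19 = 0.81
¬p ⇒ ¬q = min(1, 1 − 0.12 + 0.81) = min(1, 1.69) = 1.00
q ⇒ p = min(1, 1 − 0.19 + 0.88) = min(1, 1.69) = 1.00
(¬p ⇒ ¬q) ⇒ (q ⇒ p) = min(1, 1 − 1.00 + 1.00) = min(1, 1.00) = 1.00
(As expected: an axiom of Ł∞, always 1.)

1.00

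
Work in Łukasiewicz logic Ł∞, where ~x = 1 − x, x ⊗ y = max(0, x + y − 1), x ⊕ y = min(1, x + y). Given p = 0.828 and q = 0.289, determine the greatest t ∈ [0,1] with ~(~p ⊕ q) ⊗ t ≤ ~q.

~p = 1 − 0.828 = 0.172
~p ⊕ q = min(1, 0.172 + 0.289) = min(1, 0.461) = 0.461
~(~p ⊕ q) = 1 − 0.461 = 0.539
So the left factor is ~(~p ⊕ q) = 0.539.
~q = 1 − 0.289 = 0.711
So the right-hand bound is ~q = 0.711.
The residuum of the Łukasiewicz t-norm gives the supremum: min(1, 1 − 0.539 + 0.711).
1 − 0.539 + 0.711 = 1.172, so t = min(1, 1.172) = 1.000.
Check: 0.539 ⊗ 1.000 = max(0, 0.539) = 0.539 ≤ 0.711.

1.000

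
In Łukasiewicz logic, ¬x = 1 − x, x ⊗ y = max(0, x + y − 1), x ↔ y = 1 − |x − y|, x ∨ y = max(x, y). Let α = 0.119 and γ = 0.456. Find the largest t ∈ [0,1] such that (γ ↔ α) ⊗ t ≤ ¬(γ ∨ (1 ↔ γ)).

0.881

γ ↔ α = 1 − |0.456 − 0.119| = 1 − 0.337 = 0.663
So the left factor is γ ↔ α = 0.663.
1 ↔ γ = 1 − |1.000 − 0.456| = 1 − 0.544 = 0.456
γ ∨ (1 ↔ γ) = max(0.456, 0.456) = 0.456
¬(γ ∨ (1 ↔ γ)) = 1 − 0.456 = 0.544
So the right-hand bound is ¬(γ ∨ (1 ↔ γ)) = 0.544.
The residuum of the Łukasiewicz t-norm gives the supremum: min(1, 1 − 0.663 + 0.544).
1 − 0.663 + 0.544 = 0.881, so t = min(1, 0.881) = 0.881.
Check: 0.663 ⊗ 0.881 = max(0, 0.544) = 0.544 ≤ 0.544.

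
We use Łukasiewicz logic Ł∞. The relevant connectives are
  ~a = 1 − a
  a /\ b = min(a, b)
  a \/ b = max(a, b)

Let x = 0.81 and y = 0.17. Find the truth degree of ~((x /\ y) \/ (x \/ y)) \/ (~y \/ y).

0.83

x /\ y = min(0.81, 0.17) = 0.17
x \/ y = max(0.81, 0.17) = 0.81
(x /\ y) \/ (x \/ y) = max(0.17, 0.81) = 0.81
~((x /\ y) \/ (x \/ y)) = 1 − 0.81 = 0.19
~y = 1 − 0.17 = 0.83
~y \/ y = max(0.83, 0.17) = 0.83
~((x /\ y) \/ (x \/ y)) \/ (~y \/ y) = max(0.19, 0.83) = 0.83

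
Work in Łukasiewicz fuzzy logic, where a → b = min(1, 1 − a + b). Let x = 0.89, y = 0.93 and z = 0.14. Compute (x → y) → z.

x → y = min(1, 1 − 0.89 + 0.93) = min(1, 1.04) = 1.00
(x → y) → z = min(1, 1 − 1.00 + 0.14) = min(1, 0.14) = 0.14

0.14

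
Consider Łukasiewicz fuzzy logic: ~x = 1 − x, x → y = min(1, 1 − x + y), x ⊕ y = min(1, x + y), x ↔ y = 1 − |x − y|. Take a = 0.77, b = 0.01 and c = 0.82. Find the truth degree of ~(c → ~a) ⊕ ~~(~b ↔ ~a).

0.83

~a = 1 − 0.77 = 0.23
c → ~a = min(1, 1 − 0.82 + 0.23) = min(1, 0.41) = 0.41
~(c → ~a) = 1 − 0.41 = 0.59
~b = 1 − 0.01 = 0.99
~b ↔ ~a = 1 − |0.99 − 0.23| = 1 − 0.76 = 0.24
~(~b ↔ ~a) = 1 − 0.24 = 0.76
~~(~b ↔ ~a) = 1 − 0.76 = 0.24
~(c → ~a) ⊕ ~~(~b ↔ ~a) = min(1, 0.59 + 0.24) = min(1, 0.83) = 0.83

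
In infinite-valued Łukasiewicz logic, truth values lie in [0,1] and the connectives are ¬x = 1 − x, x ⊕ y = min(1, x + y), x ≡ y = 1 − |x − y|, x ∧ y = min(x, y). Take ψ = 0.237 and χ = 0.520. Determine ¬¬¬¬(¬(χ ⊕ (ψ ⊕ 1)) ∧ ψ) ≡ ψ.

0.763

ψ ⊕ 1 = min(1, 0.237 + 1.000) = min(1, 1.237) = 1.000
χ ⊕ (ψ ⊕ 1) = min(1, 0.520 + 1.000) = min(1, 1.520) = 1.000
¬(χ ⊕ (ψ ⊕ 1)) = 1 − 1.000 = 0.000
¬(χ ⊕ (ψ ⊕ 1)) ∧ ψ = min(0.000, 0.237) = 0.000
¬(¬(χ ⊕ (ψ ⊕ 1)) ∧ ψ) = 1 − 0.000 = 1.000
¬¬(¬(χ ⊕ (ψ ⊕ 1)) ∧ ψ) = 1 − 1.000 = 0.000
¬¬¬(¬(χ ⊕ (ψ ⊕ 1)) ∧ ψ) = 1 − 0.000 = 1.000
¬¬¬¬(¬(χ ⊕ (ψ ⊕ 1)) ∧ ψ) = 1 − 1.000 = 0.000
¬¬¬¬(¬(χ ⊕ (ψ ⊕ 1)) ∧ ψ) ≡ ψ = 1 − |0.000 − 0.237| = 1 − 0.237 = 0.763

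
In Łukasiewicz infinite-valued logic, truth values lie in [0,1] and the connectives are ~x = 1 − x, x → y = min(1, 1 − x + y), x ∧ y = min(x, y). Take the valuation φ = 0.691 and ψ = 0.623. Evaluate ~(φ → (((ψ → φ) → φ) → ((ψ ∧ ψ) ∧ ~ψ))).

0.005

ψ → φ = min(1, 1 − 0.623 + 0.691) = min(1, 1.068) = 1.000
(ψ → φ) → φ = min(1, 1 − 1.000 + 0.691) = min(1, 0.691) = 0.691
ψ ∧ ψ = min(0.623, 0.623) = 0.623
~ψ = 1 − 0.623 = 0.377
(ψ ∧ ψ) ∧ ~ψ = min(0.623, 0.377) = 0.377
((ψ → φ) → φ) → ((ψ ∧ ψ) ∧ ~ψ) = min(1, 1 − 0.691 + 0.377) = min(1, 0.686) = 0.686
φ → (((ψ → φ) → φ) → ((ψ ∧ ψ) ∧ ~ψ)) = min(1, 1 − 0.691 + 0.686) = min(1, 0.995) = 0.995
~(φ → (((ψ → φ) → φ) → ((ψ ∧ ψ) ∧ ~ψ))) = 1 − 0.995 = 0.005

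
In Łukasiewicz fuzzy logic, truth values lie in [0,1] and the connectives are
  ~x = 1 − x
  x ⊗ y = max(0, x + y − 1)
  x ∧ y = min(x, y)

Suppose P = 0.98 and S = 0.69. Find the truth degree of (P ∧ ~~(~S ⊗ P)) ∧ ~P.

~S = 1 − 0.69 = 0.31
~S ⊗ P = max(0, 0.31 + 0.98 − 1) = max(0, 0.29) = 0.29
~(~S ⊗ P) = 1 − 0.29 = 0.71
~~(~S ⊗ P) = 1 − 0.71 = 0.29
P ∧ ~~(~S ⊗ P) = min(0.98, 0.29) = 0.29
~P = 1 − 0.98 = 0.02
(P ∧ ~~(~S ⊗ P)) ∧ ~P = min(0.29, 0.02) = 0.02

0.02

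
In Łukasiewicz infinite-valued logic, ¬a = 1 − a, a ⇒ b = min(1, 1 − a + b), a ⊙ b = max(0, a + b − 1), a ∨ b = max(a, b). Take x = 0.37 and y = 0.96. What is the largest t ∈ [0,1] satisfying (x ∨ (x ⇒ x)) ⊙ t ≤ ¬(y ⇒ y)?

0.00

x ⇒ x = min(1, 1 − 0.37 + 0.37) = min(1, 1.00) = 1.00
x ∨ (x ⇒ x) = max(0.37, 1.00) = 1.00
So the left factor is x ∨ (x ⇒ x) = 1.00.
y ⇒ y = min(1, 1 − 0.96 + 0.96) = min(1, 1.00) = 1.00
¬(y ⇒ y) = 1 − 1.00 = 0.00
So the right-hand bound is ¬(y ⇒ y) = 0.00.
The residuum of the Łukasiewicz t-norm gives the supremum: min(1, 1 − 1.00 + 0.00).
1 − 1.00 + 0.00 = 0.00, so t = min(1, 0.00) = 0.00.
Check: 1.00 ⊙ 0.00 = max(0, 0.00) = 0.00 ≤ 0.00.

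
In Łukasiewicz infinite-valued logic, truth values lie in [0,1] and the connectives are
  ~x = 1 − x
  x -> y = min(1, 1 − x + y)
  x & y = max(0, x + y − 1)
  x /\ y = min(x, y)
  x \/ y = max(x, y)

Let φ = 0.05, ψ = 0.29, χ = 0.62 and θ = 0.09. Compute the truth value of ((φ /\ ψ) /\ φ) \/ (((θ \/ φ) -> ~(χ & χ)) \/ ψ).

φ /\ ψ = min(0.05, 0.29) = 0.05
(φ /\ ψ) /\ φ = min(0.05, 0.05) = 0.05
θ \/ φ = max(0.09, 0.05) = 0.09
χ & χ = max(0, 0.62 + 0.62 − 1) = max(0, 0.24) = 0.24
~(χ & χ) = 1 − 0.24 = 0.76
(θ \/ φ) -> ~(χ & χ) = min(1, 1 − 0.09 + 0.76) = min(1, 1.67) = 1.00
((θ \/ φ) -> ~(χ & χ)) \/ ψ = max(1.00, 0.29) = 1.00
((φ /\ ψ) /\ φ) \/ (((θ \/ φ) -> ~(χ & χ)) \/ ψ) = max(0.05, 1.00) = 1.00

1.00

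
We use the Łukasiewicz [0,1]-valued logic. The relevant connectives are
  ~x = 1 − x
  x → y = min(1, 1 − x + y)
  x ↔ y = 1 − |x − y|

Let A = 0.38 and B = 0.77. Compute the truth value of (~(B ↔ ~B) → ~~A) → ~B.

~B = 1 − 0.77 = 0.23
B ↔ ~B = 1 − |0.77 − 0.23| = 1 − 0.54 = 0.46
~(B ↔ ~B) = 1 − 0.46 = 0.54
~A = 1 − 0.38 = 0.62
~~A = 1 − 0.62 = 0.38
~(B ↔ ~B) → ~~A = min(1, 1 − 0.54 + 0.38) = min(1, 0.84) = 0.84
(~(B ↔ ~B) → ~~A) → ~B = min(1, 1 − 0.84 + 0.23) = min(1, 0.39) = 0.39

0.39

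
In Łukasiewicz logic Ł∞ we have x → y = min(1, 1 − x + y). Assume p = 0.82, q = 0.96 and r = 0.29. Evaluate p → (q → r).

0.51

q → r = min(1, 1 − 0.96 + 0.29) = min(1, 0.33) = 0.33
p → (q → r) = min(1, 1 − 0.82 + 0.33) = min(1, 0.51) = 0.51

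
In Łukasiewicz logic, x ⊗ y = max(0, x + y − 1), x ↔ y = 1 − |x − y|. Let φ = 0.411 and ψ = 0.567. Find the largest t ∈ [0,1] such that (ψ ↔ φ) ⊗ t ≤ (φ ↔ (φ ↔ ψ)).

ψ ↔ φ = 1 − |0.567 − 0.411| = 1 − 0.156 = 0.844
So the left factor is ψ ↔ φ = 0.844.
φ ↔ ψ = 1 − |0.411 − 0.567| = 1 − 0.156 = 0.844
φ ↔ (φ ↔ ψ) = 1 − |0.411 − 0.844| = 1 − 0.433 = 0.567
So the right-hand bound is φ ↔ (φ ↔ ψ) = 0.567.
The residuum of the Łukasiewicz t-norm gives the supremum: min(1, 1 − 0.844 + 0.567).
1 − 0.844 + 0.567 = 0.723, so t = min(1, 0.723) = 0.723.
Check: 0.844 ⊗ 0.723 = max(0, 0.567) = 0.567 ≤ 0.567.

0.723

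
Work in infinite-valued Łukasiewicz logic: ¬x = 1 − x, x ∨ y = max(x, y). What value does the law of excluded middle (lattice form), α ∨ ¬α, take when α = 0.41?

0.59

¬α = 1 − 0.41 = 0.59
α ∨ ¬α = max(0.41, 0.59) = 0.59
(The value 0.59 < 1 shows this instance is not satisfied; not a Ł∞-tautology — its value is max(a, 1−a).)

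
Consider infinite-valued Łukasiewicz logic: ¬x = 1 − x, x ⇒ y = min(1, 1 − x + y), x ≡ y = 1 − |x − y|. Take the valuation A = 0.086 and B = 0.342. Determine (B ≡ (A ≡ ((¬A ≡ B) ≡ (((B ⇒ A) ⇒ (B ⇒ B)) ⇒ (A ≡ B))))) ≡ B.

0.402

¬A = 1 − 0.086 = 0.914
¬A ≡ B = 1 − |0.914 − 0.342| = 1 − 0.572 = 0.428
B ⇒ A = min(1, 1 − 0.342 + 0.086) = min(1, 0.744) = 0.744
B ⇒ B = min(1, 1 − 0.342 + 0.342) = min(1, 1.000) = 1.000
(B ⇒ A) ⇒ (B ⇒ B) = min(1, 1 − 0.744 + 1.000) = min(1, 1.256) = 1.000
A ≡ B = 1 − |0.086 − 0.342| = 1 − 0.256 = 0.744
((B ⇒ A) ⇒ (B ⇒ B)) ⇒ (A ≡ B) = min(1, 1 − 1.000 + 0.744) = min(1, 0.744) = 0.744
(¬A ≡ B) ≡ (((B ⇒ A) ⇒ (B ⇒ B)) ⇒ (A ≡ B)) = 1 − |0.428 − 0.744| = 1 − 0.316 = 0.684
A ≡ ((¬A ≡ B) ≡ (((B ⇒ A) ⇒ (B ⇒ B)) ⇒ (A ≡ B))) = 1 − |0.086 − 0.684| = 1 − 0.598 = 0.402
B ≡ (A ≡ ((¬A ≡ B) ≡ (((B ⇒ A) ⇒ (B ⇒ B)) ⇒ (A ≡ B)))) = 1 − |0.342 − 0.402| = 1 − 0.060 = 0.940
(B ≡ (A ≡ ((¬A ≡ B) ≡ (((B ⇒ A) ⇒ (B ⇒ B)) ⇒ (A ≡ B))))) ≡ B = 1 − |0.940 − 0.342| = 1 − 0.598 = 0.402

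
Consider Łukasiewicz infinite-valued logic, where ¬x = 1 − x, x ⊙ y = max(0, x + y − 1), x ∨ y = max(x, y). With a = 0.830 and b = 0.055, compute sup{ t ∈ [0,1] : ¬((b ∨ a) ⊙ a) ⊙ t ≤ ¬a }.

0.830

b ∨ a = max(0.055, 0.830) = 0.830
(b ∨ a) ⊙ a = max(0, 0.830 + 0.830 − 1) = max(0, 0.660) = 0.660
¬((b ∨ a) ⊙ a) = 1 − 0.660 = 0.340
So the left factor is ¬((b ∨ a) ⊙ a) = 0.340.
¬a = 1 − 0.830 = 0.170
So the right-hand bound is ¬a = 0.170.
The residuum of the Łukasiewicz t-norm gives the supremum: min(1, 1 − 0.340 + 0.170).
1 − 0.340 + 0.170 = 0.830, so t = min(1, 0.830) = 0.830.
Check: 0.340 ⊙ 0.830 = max(0, 0.170) = 0.170 ≤ 0.170.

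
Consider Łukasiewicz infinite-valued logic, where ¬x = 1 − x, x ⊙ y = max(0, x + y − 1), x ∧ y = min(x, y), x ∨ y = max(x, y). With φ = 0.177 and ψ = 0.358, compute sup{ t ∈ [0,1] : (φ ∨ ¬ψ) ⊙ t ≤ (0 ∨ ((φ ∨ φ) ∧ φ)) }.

0.535

¬ψ = 1 − 0.358 = 0.642
φ ∨ ¬ψ = max(0.177, 0.642) = 0.642
So the left factor is φ ∨ ¬ψ = 0.642.
φ ∨ φ = max(0.177, 0.177) = 0.177
(φ ∨ φ) ∧ φ = min(0.177, 0.177) = 0.177
0 ∨ ((φ ∨ φ) ∧ φ) = max(0.000, 0.177) = 0.177
So the right-hand bound is 0 ∨ ((φ ∨ φ) ∧ φ) = 0.177.
The residuum of the Łukasiewicz t-norm gives the supremum: min(1, 1 − 0.642 + 0.177).
1 − 0.642 + 0.177 = 0.535, so t = min(1, 0.535) = 0.535.
Check: 0.642 ⊙ 0.535 = max(0, 0.177) = 0.177 ≤ 0.177.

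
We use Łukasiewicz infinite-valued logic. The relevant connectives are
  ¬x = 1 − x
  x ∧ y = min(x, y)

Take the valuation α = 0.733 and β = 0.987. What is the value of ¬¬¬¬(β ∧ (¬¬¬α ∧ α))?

0.267

¬α = 1 − 0.733 = 0.267
¬¬α = 1 − 0.267 = 0.733
¬¬¬α = 1 − 0.733 = 0.267
¬¬¬α ∧ α = min(0.267, 0.733) = 0.267
β ∧ (¬¬¬α ∧ α) = min(0.987, 0.267) = 0.267
¬(β ∧ (¬¬¬α ∧ α)) = 1 − 0.267 = 0.733
¬¬(β ∧ (¬¬¬α ∧ α)) = 1 − 0.733 = 0.267
¬¬¬(β ∧ (¬¬¬α ∧ α)) = 1 − 0.267 = 0.733
¬¬¬¬(β ∧ (¬¬¬α ∧ α)) = 1 − 0.733 = 0.267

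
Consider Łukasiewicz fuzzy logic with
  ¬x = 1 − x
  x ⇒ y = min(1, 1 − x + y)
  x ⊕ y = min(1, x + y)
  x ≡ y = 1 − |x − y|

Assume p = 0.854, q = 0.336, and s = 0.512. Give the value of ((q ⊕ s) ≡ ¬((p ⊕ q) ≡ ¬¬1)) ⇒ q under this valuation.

q ⊕ s = min(1, 0.336 + 0.512) = min(1, 0.848) = 0.848
p ⊕ q = min(1, 0.854 + 0.336) = min(1, 1.190) = 1.000
¬1 = 1 − 1.000 = 0.000
¬¬1 = 1 − 0.000 = 1.000
(p ⊕ q) ≡ ¬¬1 = 1 − |1.000 − 1.000| = 1 − 0.000 = 1.000
¬((p ⊕ q) ≡ ¬¬1) = 1 − 1.000 = 0.000
(q ⊕ s) ≡ ¬((p ⊕ q) ≡ ¬¬1) = 1 − |0.848 − 0.000| = 1 − 0.848 = 0.152
((q ⊕ s) ≡ ¬((p ⊕ q) ≡ ¬¬1)) ⇒ q = min(1, 1 − 0.152 + 0.336) = min(1, 1.184) = 1.000

1.000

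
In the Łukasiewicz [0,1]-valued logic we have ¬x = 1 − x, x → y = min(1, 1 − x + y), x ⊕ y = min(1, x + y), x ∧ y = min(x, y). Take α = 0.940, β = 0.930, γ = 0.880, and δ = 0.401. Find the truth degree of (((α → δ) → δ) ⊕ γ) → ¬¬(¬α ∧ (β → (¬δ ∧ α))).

0.060

α → δ = min(1, 1 − 0.940 + 0.401) = min(1, 0.461) = 0.461
(α → δ) → δ = min(1, 1 − 0.461 + 0.401) = min(1, 0.940) = 0.940
((α → δ) → δ) ⊕ γ = min(1, 0.940 + 0.880) = min(1, 1.820) = 1.000
¬α = 1 − 0.940 = 0.060
¬δ = 1 − 0.401 = 0.599
¬δ ∧ α = min(0.599, 0.940) = 0.599
β → (¬δ ∧ α) = min(1, 1 − 0.930 + 0.599) = min(1, 0.669) = 0.669
¬α ∧ (β → (¬δ ∧ α)) = min(0.060, 0.669) = 0.060
¬(¬α ∧ (β → (¬δ ∧ α))) = 1 − 0.060 = 0.940
¬¬(¬α ∧ (β → (¬δ ∧ α))) = 1 − 0.940 = 0.060
(((α → δ) → δ) ⊕ γ) → ¬¬(¬α ∧ (β → (¬δ ∧ α))) = min(1, 1 − 1.000 + 0.060) = min(1, 0.060) = 0.060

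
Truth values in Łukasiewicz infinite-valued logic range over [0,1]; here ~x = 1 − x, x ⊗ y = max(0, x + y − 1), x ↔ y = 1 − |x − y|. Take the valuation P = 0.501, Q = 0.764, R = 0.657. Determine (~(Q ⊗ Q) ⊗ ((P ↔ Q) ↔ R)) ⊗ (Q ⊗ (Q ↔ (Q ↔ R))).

Q ⊗ Q = max(0, 0.764 + 0.764 − 1) = max(0, 0.528) = 0.528
~(Q ⊗ Q) = 1 − 0.528 = 0.472
P ↔ Q = 1 − |0.501 − 0.764| = 1 − 0.263 = 0.737
(P ↔ Q) ↔ R = 1 − |0.737 − 0.657| = 1 − 0.080 = 0.920
~(Q ⊗ Q) ⊗ ((P ↔ Q) ↔ R) = max(0, 0.472 + 0.920 − 1) = max(0, 0.392) = 0.392
Q ↔ R = 1 − |0.764 − 0.657| = 1 − 0.107 = 0.893
Q ↔ (Q ↔ R) = 1 − |0.764 − 0.893| = 1 − 0.129 = 0.871
Q ⊗ (Q ↔ (Q ↔ R)) = max(0, 0.764 + 0.871 − 1) = max(0, 0.635) = 0.635
(~(Q ⊗ Q) ⊗ ((P ↔ Q) ↔ R)) ⊗ (Q ⊗ (Q ↔ (Q ↔ R))) = max(0, 0.392 + 0.635 − 1) = max(0, 0.027) = 0.027

0.027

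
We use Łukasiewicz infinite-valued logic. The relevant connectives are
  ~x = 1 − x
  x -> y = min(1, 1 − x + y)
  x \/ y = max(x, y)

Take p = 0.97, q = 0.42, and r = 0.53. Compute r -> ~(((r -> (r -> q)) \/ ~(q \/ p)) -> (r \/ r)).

0.94

r -> q = min(1, 1 − 0.53 + 0.42) = min(1, 0.89) = 0.89
r -> (r -> q) = min(1, 1 − 0.53 + 0.89) = min(1, 1.36) = 1.00
q \/ p = max(0.42, 0.97) = 0.97
~(q \/ p) = 1 − 0.97 = 0.03
(r -> (r -> q)) \/ ~(q \/ p) = max(1.00, 0.03) = 1.00
r \/ r = max(0.53, 0.53) = 0.53
((r -> (r -> q)) \/ ~(q \/ p)) -> (r \/ r) = min(1, 1 − 1.00 + 0.53) = min(1, 0.53) = 0.53
~(((r -> (r -> q)) \/ ~(q \/ p)) -> (r \/ r)) = 1 − 0.53 = 0.47
r -> ~(((r -> (r -> q)) \/ ~(q \/ p)) -> (r \/ r)) = min(1, 1 − 0.53 + 0.47) = min(1, 0.94) = 0.94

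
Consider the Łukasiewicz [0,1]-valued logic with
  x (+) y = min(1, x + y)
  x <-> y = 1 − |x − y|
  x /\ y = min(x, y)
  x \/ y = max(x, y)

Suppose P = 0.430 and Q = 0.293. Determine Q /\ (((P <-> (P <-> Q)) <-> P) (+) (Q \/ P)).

0.293

P <-> Q = 1 − |0.430 − 0.293| = 1 − 0.137 = 0.863
P <-> (P <-> Q) = 1 − |0.430 − 0.863| = 1 − 0.433 = 0.567
(P <-> (P <-> Q)) <-> P = 1 − |0.567 − 0.430| = 1 − 0.137 = 0.863
Q \/ P = max(0.293, 0.430) = 0.430
((P <-> (P <-> Q)) <-> P) (+) (Q \/ P) = min(1, 0.863 + 0.430) = min(1, 1.293) = 1.000
Q /\ (((P <-> (P <-> Q)) <-> P) (+) (Q \/ P)) = min(0.293, 1.000) = 0.293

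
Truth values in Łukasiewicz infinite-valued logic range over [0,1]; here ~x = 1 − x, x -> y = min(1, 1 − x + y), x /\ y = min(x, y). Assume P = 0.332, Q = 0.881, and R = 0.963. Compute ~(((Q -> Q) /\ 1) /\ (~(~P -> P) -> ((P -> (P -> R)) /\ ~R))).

Q -> Q = min(1, 1 − 0.881 + 0.881) = min(1, 1.000) = 1.000
(Q -> Q) /\ 1 = min(1.000, 1.000) = 1.000
~P = 1 − 0.332 = 0.668
~P -> P = min(1, 1 − 0.668 + 0.332) = min(1, 0.664) = 0.664
~(~P -> P) = 1 − 0.664 = 0.336
P -> R = min(1, 1 − 0.332 + 0.963) = min(1, 1.631) = 1.000
P -> (P -> R) = min(1, 1 − 0.332 + 1.000) = min(1, 1.668) = 1.000
~R = 1 − 0.963 = 0.037
(P -> (P -> R)) /\ ~R = min(1.000, 0.037) = 0.037
~(~P -> P) -> ((P -> (P -> R)) /\ ~R) = min(1, 1 − 0.336 + 0.037) = min(1, 0.701) = 0.701
((Q -> Q) /\ 1) /\ (~(~P -> P) -> ((P -> (P -> R)) /\ ~R)) = min(1.000, 0.701) = 0.701
~(((Q -> Q) /\ 1) /\ (~(~P -> P) -> ((P -> (P -> R)) /\ ~R))) = 1 − 0.701 = 0.299

0.299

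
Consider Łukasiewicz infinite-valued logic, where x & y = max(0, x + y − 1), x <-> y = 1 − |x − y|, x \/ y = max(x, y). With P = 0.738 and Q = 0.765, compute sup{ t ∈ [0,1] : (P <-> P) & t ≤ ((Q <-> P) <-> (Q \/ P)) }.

P <-> P = 1 − |0.738 − 0.738| = 1 − 0.000 = 1.000
So the left factor is P <-> P = 1.000.
Q <-> P = 1 − |0.765 − 0.738| = 1 − 0.027 = 0.973
Q \/ P = max(0.765, 0.738) = 0.765
(Q <-> P) <-> (Q \/ P) = 1 − |0.973 − 0.765| = 1 − 0.208 = 0.792
So the right-hand bound is (Q <-> P) <-> (Q \/ P) = 0.792.
The residuum of the Łukasiewicz t-norm gives the supremum: min(1, 1 − 1.000 + 0.792).
1 − 1.000 + 0.792 = 0.792, so t = min(1, 0.792) = 0.792.
Check: 1.000 & 0.792 = max(0, 0.792) = 0.792 ≤ 0.792.

0.792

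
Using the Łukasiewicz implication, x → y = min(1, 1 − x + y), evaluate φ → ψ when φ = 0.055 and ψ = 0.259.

1.000

φ → ψ = min(1, 1 − 0.055 + 0.259) = min(1, 1.204) = 1.000
For comparison, the Gödel implication (1 if x ≤ y else y) would give 1.000.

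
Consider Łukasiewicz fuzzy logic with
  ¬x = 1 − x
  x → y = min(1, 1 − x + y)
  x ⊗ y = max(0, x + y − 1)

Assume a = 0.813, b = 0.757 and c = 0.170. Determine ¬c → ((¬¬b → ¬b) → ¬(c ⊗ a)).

1.000

¬c = 1 − 0.170 = 0.830
¬b = 1 − 0.757 = 0.243
¬¬b = 1 − 0.243 = 0.757
¬¬b → ¬b = min(1, 1 − 0.757 + 0.243) = min(1, 0.486) = 0.486
c ⊗ a = max(0, 0.170 + 0.813 − 1) = max(0, -0.017) = 0.000
¬(c ⊗ a) = 1 − 0.000 = 1.000
(¬¬b → ¬b) → ¬(c ⊗ a) = min(1, 1 − 0.486 + 1.000) = min(1, 1.514) = 1.000
¬c → ((¬¬b → ¬b) → ¬(c ⊗ a)) = min(1, 1 − 0.830 + 1.000) = min(1, 1.170) = 1.000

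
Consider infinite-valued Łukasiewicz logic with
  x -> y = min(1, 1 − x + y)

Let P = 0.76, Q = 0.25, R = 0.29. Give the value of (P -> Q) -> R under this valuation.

0.80

P -> Q = min(1, 1 − 0.76 + 0.25) = min(1, 0.49) = 0.49
(P -> Q) -> R = min(1, 1 − 0.49 + 0.29) = min(1, 0.80) = 0.80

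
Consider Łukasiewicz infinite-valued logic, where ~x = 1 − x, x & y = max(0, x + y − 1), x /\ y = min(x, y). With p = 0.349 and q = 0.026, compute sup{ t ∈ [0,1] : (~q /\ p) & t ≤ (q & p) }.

~q = 1 − 0.026 = 0.974
~q /\ p = min(0.974, 0.349) = 0.349
So the left factor is ~q /\ p = 0.349.
q & p = max(0, 0.026 + 0.349 − 1) = max(0, -0.625) = 0.000
So the right-hand bound is q & p = 0.000.
The residuum of the Łukasiewicz t-norm gives the supremum: min(1, 1 − 0.349 + 0.000).
1 − 0.349 + 0.000 = 0.651, so t = min(1, 0.651) = 0.651.
Check: 0.349 & 0.651 = max(0, 0.000) = 0.000 ≤ 0.000.

0.651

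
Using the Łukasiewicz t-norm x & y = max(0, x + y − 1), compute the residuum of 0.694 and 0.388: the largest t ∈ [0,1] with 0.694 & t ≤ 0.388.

The residuum of the Łukasiewicz t-norm gives the supremum: min(1, 1 − 0.694 + 0.388).
1 − 0.694 + 0.388 = 0.694, so t = min(1, 0.694) = 0.694.
Check: 0.694 & 0.694 = max(0, 0.388) = 0.388 ≤ 0.388.

0.694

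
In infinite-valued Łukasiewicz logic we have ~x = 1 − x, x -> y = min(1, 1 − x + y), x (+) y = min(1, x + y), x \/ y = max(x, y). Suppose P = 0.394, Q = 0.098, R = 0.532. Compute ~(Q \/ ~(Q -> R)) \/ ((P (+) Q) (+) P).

Q -> R = min(1, 1 − 0.098 + 0.532) = min(1, 1.434) = 1.000
~(Q -> R) = 1 − 1.000 = 0.000
Q \/ ~(Q -> R) = max(0.098, 0.000) = 0.098
~(Q \/ ~(Q -> R)) = 1 − 0.098 = 0.902
P (+) Q = min(1, 0.394 + 0.098) = min(1, 0.492) = 0.492
(P (+) Q) (+) P = min(1, 0.492 + 0.394) = min(1, 0.886) = 0.886
~(Q \/ ~(Q -> R)) \/ ((P (+) Q) (+) P) = max(0.902, 0.886) = 0.902

0.902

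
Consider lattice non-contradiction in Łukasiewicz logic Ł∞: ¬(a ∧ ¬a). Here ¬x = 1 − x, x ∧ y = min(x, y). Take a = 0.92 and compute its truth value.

¬a = 1 − 0.92 = 0.08
a ∧ ¬a = min(0.92, 0.08) = 0.08
¬(a ∧ ¬a) = 1 − 0.08 = 0.92
(The value 0.92 < 1 shows this instance is not satisfied; not a Ł∞-tautology — its value is 1 − min(a, 1−a).)

0.92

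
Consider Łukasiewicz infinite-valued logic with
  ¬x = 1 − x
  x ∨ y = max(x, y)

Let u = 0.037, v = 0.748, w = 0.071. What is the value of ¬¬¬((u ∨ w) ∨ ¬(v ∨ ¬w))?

u ∨ w = max(0.037, 0.071) = 0.071
¬w = 1 − 0.071 = 0.929
v ∨ ¬w = max(0.748, 0.929) = 0.929
¬(v ∨ ¬w) = 1 − 0.929 = 0.071
(u ∨ w) ∨ ¬(v ∨ ¬w) = max(0.071, 0.071) = 0.071
¬((u ∨ w) ∨ ¬(v ∨ ¬w)) = 1 − 0.071 = 0.929
¬¬((u ∨ w) ∨ ¬(v ∨ ¬w)) = 1 − 0.929 = 0.071
¬¬¬((u ∨ w) ∨ ¬(v ∨ ¬w)) = 1 − 0.071 = 0.929

0.929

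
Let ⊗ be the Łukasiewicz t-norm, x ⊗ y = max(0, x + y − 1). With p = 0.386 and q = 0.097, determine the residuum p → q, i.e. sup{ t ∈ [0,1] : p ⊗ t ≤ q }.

0.711

The residuum of the Łukasiewicz t-norm gives the supremum: min(1, 1 − 0.386 + 0.097).
1 − 0.386 + 0.097 = 0.711, so t = min(1, 0.711) = 0.711.
Check: 0.386 ⊗ 0.711 = max(0, 0.097) = 0.097 ≤ 0.097.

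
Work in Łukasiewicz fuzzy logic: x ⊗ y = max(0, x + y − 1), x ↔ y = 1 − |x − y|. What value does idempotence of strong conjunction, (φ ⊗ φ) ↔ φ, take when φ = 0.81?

0.81

φ ⊗ φ = max(0, 0.81 + 0.81 − 1) = max(0, 0.62) = 0.62
(φ ⊗ φ) ↔ φ = 1 − |0.62 − 0.81| = 1 − 0.19 = 0.81
(The value 0.81 < 1 shows this instance is not satisfied; fails in Ł∞ since a ⊗ a = max(0, 2a−1) ≠ a in general.)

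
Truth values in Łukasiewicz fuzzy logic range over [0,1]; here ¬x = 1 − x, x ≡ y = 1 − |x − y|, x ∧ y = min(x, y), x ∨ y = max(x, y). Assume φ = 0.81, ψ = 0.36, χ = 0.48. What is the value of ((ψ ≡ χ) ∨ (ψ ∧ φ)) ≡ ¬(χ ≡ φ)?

0.45

ψ ≡ χ = 1 − |0.36 − 0.48| = 1 − 0.12 = 0.88
ψ ∧ φ = min(0.36, 0.81) = 0.36
(ψ ≡ χ) ∨ (ψ ∧ φ) = max(0.88, 0.36) = 0.88
χ ≡ φ = 1 − |0.48 − 0.81| = 1 − 0.33 = 0.67
¬(χ ≡ φ) = 1 − 0.67 = 0.33
((ψ ≡ χ) ∨ (ψ ∧ φ)) ≡ ¬(χ ≡ φ) = 1 − |0.88 − 0.33| = 1 − 0.55 = 0.45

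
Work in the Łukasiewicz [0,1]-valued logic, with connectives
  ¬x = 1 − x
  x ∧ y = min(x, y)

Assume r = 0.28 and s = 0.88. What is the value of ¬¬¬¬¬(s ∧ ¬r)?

¬r = 1 − 0.28 = 0.72
s ∧ ¬r = min(0.88, 0.72) = 0.72
¬(s ∧ ¬r) = 1 − 0.72 = 0.28
¬¬(s ∧ ¬r) = 1 − 0.28 = 0.72
¬¬¬(s ∧ ¬r) = 1 − 0.72 = 0.28
¬¬¬¬(s ∧ ¬r) = 1 − 0.28 = 0.72
¬¬¬¬¬(s ∧ ¬r) = 1 − 0.72 = 0.28

0.28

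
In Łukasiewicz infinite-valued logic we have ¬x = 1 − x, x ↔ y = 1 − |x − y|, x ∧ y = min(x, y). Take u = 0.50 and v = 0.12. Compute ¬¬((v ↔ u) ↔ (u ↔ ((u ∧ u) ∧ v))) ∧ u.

v ↔ u = 1 − |0.12 − 0.50| = 1 − 0.38 = 0.62
u ∧ u = min(0.50, 0.50) = 0.50
(u ∧ u) ∧ v = min(0.50, 0.12) = 0.12
u ↔ ((u ∧ u) ∧ v) = 1 − |0.50 − 0.12| = 1 − 0.38 = 0.62
(v ↔ u) ↔ (u ↔ ((u ∧ u) ∧ v)) = 1 − |0.62 − 0.62| = 1 − 0.00 = 1.00
¬((v ↔ u) ↔ (u ↔ ((u ∧ u) ∧ v))) = 1 − 1.00 = 0.00
¬¬((v ↔ u) ↔ (u ↔ ((u ∧ u) ∧ v))) = 1 − 0.00 = 1.00
¬¬((v ↔ u) ↔ (u ↔ ((u ∧ u) ∧ v))) ∧ u = min(1.00, 0.50) = 0.50

0.50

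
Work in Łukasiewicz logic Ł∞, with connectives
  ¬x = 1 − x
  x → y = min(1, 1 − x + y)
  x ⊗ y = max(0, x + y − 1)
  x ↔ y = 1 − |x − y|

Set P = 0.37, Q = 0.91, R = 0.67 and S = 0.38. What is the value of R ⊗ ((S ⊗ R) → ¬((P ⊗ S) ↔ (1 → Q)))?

0.67

S ⊗ R = max(0, 0.38 + 0.67 − 1) = max(0, 0.05) = 0.05
P ⊗ S = max(0, 0.37 + 0.38 − 1) = max(0, -0.25) = 0.00
1 → Q = min(1, 1 − 1.00 + 0.91) = min(1, 0.91) = 0.91
(P ⊗ S) ↔ (1 → Q) = 1 − |0.00 − 0.91| = 1 − 0.91 = 0.09
¬((P ⊗ S) ↔ (1 → Q)) = 1 − 0.09 = 0.91
(S ⊗ R) → ¬((P ⊗ S) ↔ (1 → Q)) = min(1, 1 − 0.05 + 0.91) = min(1, 1.86) = 1.00
R ⊗ ((S ⊗ R) → ¬((P ⊗ S) ↔ (1 → Q))) = max(0, 0.67 + 1.00 − 1) = max(0, 0.67) = 0.67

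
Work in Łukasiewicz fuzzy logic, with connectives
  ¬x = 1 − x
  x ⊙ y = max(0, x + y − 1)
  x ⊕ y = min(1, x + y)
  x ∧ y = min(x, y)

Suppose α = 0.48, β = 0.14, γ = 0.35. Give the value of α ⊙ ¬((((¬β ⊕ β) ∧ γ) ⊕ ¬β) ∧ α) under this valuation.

¬β = 1 − 0.14 = 0.86
¬β ⊕ β = min(1, 0.86 + 0.14) = min(1, 1.00) = 1.00
(¬β ⊕ β) ∧ γ = min(1.00, 0.35) = 0.35
((¬β ⊕ β) ∧ γ) ⊕ ¬β = min(1, 0.35 + 0.86) = min(1, 1.21) = 1.00
(((¬β ⊕ β) ∧ γ) ⊕ ¬β) ∧ α = min(1.00, 0.48) = 0.48
¬((((¬β ⊕ β) ∧ γ) ⊕ ¬β) ∧ α) = 1 − 0.48 = 0.52
α ⊙ ¬((((¬β ⊕ β) ∧ γ) ⊕ ¬β) ∧ α) = max(0, 0.48 + 0.52 − 1) = max(0, 0.00) = 0.00

0.00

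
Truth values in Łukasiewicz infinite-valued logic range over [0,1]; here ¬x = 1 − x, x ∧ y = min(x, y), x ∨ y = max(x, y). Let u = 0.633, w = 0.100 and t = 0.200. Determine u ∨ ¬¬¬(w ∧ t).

0.900

w ∧ t = min(0.100, 0.200) = 0.100
¬(w ∧ t) = 1 − 0.100 = 0.900
¬¬(w ∧ t) = 1 − 0.900 = 0.100
¬¬¬(w ∧ t) = 1 − 0.100 = 0.900
u ∨ ¬¬¬(w ∧ t) = max(0.633, 0.900) = 0.900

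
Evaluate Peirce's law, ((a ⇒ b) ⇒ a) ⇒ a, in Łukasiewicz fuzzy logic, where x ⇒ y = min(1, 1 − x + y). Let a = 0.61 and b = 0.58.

0.97

a ⇒ b = min(1, 1 − 0.61 + 0.58) = min(1, 0.97) = 0.97
(a ⇒ b) ⇒ a = min(1, 1 − 0.97 + 0.61) = min(1, 0.64) = 0.64
((a ⇒ b) ⇒ a) ⇒ a = min(1, 1 − 0.64 + 0.61) = min(1, 0.97) = 0.97
(The value 0.97 < 1 shows this instance is not satisfied; not a Ł∞-tautology in general.)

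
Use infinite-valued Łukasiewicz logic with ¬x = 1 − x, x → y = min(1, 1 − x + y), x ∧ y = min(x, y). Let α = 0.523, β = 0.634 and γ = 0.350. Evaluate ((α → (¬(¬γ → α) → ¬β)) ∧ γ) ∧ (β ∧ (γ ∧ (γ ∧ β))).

¬γ = 1 − 0.350 = 0.650
¬γ → α = min(1, 1 − 0.650 + 0.523) = min(1, 0.873) = 0.873
¬(¬γ → α) = 1 − 0.873 = 0.127
¬β = 1 − 0.634 = 0.366
¬(¬γ → α) → ¬β = min(1, 1 − 0.127 + 0.366) = min(1, 1.239) = 1.000
α → (¬(¬γ → α) → ¬β) = min(1, 1 − 0.523 + 1.000) = min(1, 1.477) = 1.000
(α → (¬(¬γ → α) → ¬β)) ∧ γ = min(1.000, 0.350) = 0.350
γ ∧ β = min(0.350, 0.634) = 0.350
γ ∧ (γ ∧ β) = min(0.350, 0.350) = 0.350
β ∧ (γ ∧ (γ ∧ β)) = min(0.634, 0.350) = 0.350
((α → (¬(¬γ → α) → ¬β)) ∧ γ) ∧ (β ∧ (γ ∧ (γ ∧ β))) = min(0.350, 0.350) = 0.350

0.350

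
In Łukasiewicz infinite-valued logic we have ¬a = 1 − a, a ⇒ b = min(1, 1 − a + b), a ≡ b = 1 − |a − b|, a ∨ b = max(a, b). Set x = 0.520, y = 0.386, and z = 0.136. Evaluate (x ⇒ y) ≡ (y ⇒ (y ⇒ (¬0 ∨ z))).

0.866

x ⇒ y = min(1, 1 − 0.520 + 0.386) = min(1, 0.866) = 0.866
¬0 = 1 − 0.000 = 1.000
¬0 ∨ z = max(1.000, 0.136) = 1.000
y ⇒ (¬0 ∨ z) = min(1, 1 − 0.386 + 1.000) = min(1, 1.614) = 1.000
y ⇒ (y ⇒ (¬0 ∨ z)) = min(1, 1 − 0.386 + 1.000) = min(1, 1.614) = 1.000
(x ⇒ y) ≡ (y ⇒ (y ⇒ (¬0 ∨ z))) = 1 − |0.866 − 1.000| = 1 − 0.134 = 0.866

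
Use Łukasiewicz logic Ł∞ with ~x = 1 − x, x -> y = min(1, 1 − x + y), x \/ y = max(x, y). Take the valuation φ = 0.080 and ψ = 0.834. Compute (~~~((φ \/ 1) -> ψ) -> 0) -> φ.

0.246

φ \/ 1 = max(0.080, 1.000) = 1.000
(φ \/ 1) -> ψ = min(1, 1 − 1.000 + 0.834) = min(1, 0.834) = 0.834
~((φ \/ 1) -> ψ) = 1 − 0.834 = 0.166
~~((φ \/ 1) -> ψ) = 1 − 0.166 = 0.834
~~~((φ \/ 1) -> ψ) = 1 − 0.834 = 0.166
~~~((φ \/ 1) -> ψ) -> 0 = min(1, 1 − 0.166 + 0.000) = min(1, 0.834) = 0.834
(~~~((φ \/ 1) -> ψ) -> 0) -> φ = min(1, 1 − 0.834 + 0.080) = min(1, 0.246) = 0.246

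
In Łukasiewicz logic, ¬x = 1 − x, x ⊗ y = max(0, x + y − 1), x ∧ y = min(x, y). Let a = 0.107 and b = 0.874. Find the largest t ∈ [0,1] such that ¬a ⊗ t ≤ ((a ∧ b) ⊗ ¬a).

0.107

¬a = 1 − 0.107 = 0.893
So the left factor is ¬a = 0.893.
a ∧ b = min(0.107, 0.874) = 0.107
(a ∧ b) ⊗ ¬a = max(0, 0.107 + 0.893 − 1) = max(0, 0.000) = 0.000
So the right-hand bound is (a ∧ b) ⊗ ¬a = 0.000.
The residuum of the Łukasiewicz t-norm gives the supremum: min(1, 1 − 0.893 + 0.000).
1 − 0.893 + 0.000 = 0.107, so t = min(1, 0.107) = 0.107.
Check: 0.893 ⊗ 0.107 = max(0, 0.000) = 0.000 ≤ 0.000.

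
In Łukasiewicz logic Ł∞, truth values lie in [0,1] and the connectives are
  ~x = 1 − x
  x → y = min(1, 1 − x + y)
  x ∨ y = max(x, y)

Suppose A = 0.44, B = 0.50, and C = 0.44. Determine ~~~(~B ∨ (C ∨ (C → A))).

~B = 1 − 0.50 = 0.50
C → A = min(1, 1 − 0.44 + 0.44) = min(1, 1.00) = 1.00
C ∨ (C → A) = max(0.44, 1.00) = 1.00
~B ∨ (C ∨ (C → A)) = max(0.50, 1.00) = 1.00
~(~B ∨ (C ∨ (C → A))) = 1 − 1.00 = 0.00
~~(~B ∨ (C ∨ (C → A))) = 1 − 0.00 = 1.00
~~~(~B ∨ (C ∨ (C → A))) = 1 − 1.00 = 0.00

0.00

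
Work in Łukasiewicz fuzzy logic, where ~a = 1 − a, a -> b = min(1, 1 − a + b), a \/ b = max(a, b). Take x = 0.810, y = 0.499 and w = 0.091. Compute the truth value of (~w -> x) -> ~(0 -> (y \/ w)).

~w = 1 − 0.091 = 0.909
~w -> x = min(1, 1 − 0.909 + 0.810) = min(1, 0.901) = 0.901
y \/ w = max(0.499, 0.091) = 0.499
0 -> (y \/ w) = min(1, 1 − 0.000 + 0.499) = min(1, 1.499) = 1.000
~(0 -> (y \/ w)) = 1 − 1.000 = 0.000
(~w -> x) -> ~(0 -> (y \/ w)) = min(1, 1 − 0.901 + 0.000) = min(1, 0.099) = 0.099

0.099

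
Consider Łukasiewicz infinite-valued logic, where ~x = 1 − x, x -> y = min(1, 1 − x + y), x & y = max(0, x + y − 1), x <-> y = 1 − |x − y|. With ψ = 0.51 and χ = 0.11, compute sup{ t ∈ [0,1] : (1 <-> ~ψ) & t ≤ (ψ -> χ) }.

~ψ = 1 − 0.51 = 0.49
1 <-> ~ψ = 1 − |1.00 − 0.49| = 1 − 0.51 = 0.49
So the left factor is 1 <-> ~ψ = 0.49.
ψ -> χ = min(1, 1 − 0.51 + 0.11) = min(1, 0.60) = 0.60
So the right-hand bound is ψ -> χ = 0.60.
The residuum of the Łukasiewicz t-norm gives the supremum: min(1, 1 − 0.49 + 0.60).
1 − 0.49 + 0.60 = 1.11, so t = min(1, 1.11) = 1.00.
Check: 0.49 & 1.00 = max(0, 0.49) = 0.49 ≤ 0.60.

1.00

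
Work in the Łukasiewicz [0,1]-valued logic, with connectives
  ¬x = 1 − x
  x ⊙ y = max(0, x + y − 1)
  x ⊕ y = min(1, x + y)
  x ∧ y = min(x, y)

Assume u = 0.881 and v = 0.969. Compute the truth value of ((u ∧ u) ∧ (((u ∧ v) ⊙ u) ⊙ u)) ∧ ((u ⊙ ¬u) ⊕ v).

u ∧ u = min(0.881, 0.881) = 0.881
u ∧ v = min(0.881, 0.969) = 0.881
(u ∧ v) ⊙ u = max(0, 0.881 + 0.881 − 1) = max(0, 0.762) = 0.762
((u ∧ v) ⊙ u) ⊙ u = max(0, 0.762 + 0.881 − 1) = max(0, 0.643) = 0.643
(u ∧ u) ∧ (((u ∧ v) ⊙ u) ⊙ u) = min(0.881, 0.643) = 0.643
¬u = 1 − 0.881 = 0.119
u ⊙ ¬u = max(0, 0.881 + 0.119 − 1) = max(0, 0.000) = 0.000
(u ⊙ ¬u) ⊕ v = min(1, 0.000 + 0.969) = min(1, 0.969) = 0.969
((u ∧ u) ∧ (((u ∧ v) ⊙ u) ⊙ u)) ∧ ((u ⊙ ¬u) ⊕ v) = min(0.643, 0.969) = 0.643

0.643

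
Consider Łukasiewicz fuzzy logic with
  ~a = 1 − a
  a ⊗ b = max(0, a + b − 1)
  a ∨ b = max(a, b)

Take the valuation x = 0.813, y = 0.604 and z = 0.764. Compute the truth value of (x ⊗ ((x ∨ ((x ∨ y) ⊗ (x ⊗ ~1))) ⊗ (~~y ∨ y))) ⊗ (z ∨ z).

0.000

x ∨ y = max(0.813, 0.604) = 0.813
~1 = 1 − 1.000 = 0.000
x ⊗ ~1 = max(0, 0.813 + 0.000 − 1) = max(0, -0.187) = 0.000
(x ∨ y) ⊗ (x ⊗ ~1) = max(0, 0.813 + 0.000 − 1) = max(0, -0.187) = 0.000
x ∨ ((x ∨ y) ⊗ (x ⊗ ~1)) = max(0.813, 0.000) = 0.813
~y = 1 − 0.604 = 0.396
~~y = 1 − 0.396 = 0.604
~~y ∨ y = max(0.604, 0.604) = 0.604
(x ∨ ((x ∨ y) ⊗ (x ⊗ ~1))) ⊗ (~~y ∨ y) = max(0, 0.813 + 0.604 − 1) = max(0, 0.417) = 0.417
x ⊗ ((x ∨ ((x ∨ y) ⊗ (x ⊗ ~1))) ⊗ (~~y ∨ y)) = max(0, 0.813 + 0.417 − 1) = max(0, 0.230) = 0.230
z ∨ z = max(0.764, 0.764) = 0.764
(x ⊗ ((x ∨ ((x ∨ y) ⊗ (x ⊗ ~1))) ⊗ (~~y ∨ y))) ⊗ (z ∨ z) = max(0, 0.230 + 0.764 − 1) = max(0, -0.006) = 0.000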